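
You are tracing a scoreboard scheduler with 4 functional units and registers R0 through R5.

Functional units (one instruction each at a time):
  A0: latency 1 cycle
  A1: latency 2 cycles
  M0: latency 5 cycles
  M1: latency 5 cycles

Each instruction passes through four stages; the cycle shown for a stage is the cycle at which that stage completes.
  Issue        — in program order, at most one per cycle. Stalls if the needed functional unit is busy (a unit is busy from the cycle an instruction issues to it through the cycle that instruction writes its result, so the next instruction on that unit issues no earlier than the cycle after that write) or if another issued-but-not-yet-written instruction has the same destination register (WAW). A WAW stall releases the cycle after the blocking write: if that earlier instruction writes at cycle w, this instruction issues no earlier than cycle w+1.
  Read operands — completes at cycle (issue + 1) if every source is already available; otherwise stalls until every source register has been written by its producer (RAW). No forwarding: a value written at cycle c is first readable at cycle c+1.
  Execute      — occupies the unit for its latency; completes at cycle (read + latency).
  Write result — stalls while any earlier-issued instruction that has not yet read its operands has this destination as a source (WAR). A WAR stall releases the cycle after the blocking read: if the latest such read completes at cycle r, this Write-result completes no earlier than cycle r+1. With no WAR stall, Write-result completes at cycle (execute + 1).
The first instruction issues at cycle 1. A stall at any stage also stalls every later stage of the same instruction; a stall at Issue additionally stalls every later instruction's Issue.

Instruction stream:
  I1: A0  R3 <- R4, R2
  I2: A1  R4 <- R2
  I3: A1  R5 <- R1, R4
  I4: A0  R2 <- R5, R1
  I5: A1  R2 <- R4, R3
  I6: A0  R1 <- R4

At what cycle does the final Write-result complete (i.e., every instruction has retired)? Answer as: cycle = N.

[1] issue I1 (A0)
[2] I1 read-ops · issue I2 (A1)
[3] I1 finished on A0 · I2 read-ops
[4] I1→R3
[5] I2 finished on A1
[6] I2→R4
[7] issue I3 (A1)
[8] I3 read-ops · issue I4 (A0)
[10] I3 finished on A1
[11] I3→R5
[12] I4 read-ops
[13] I4 finished on A0
[14] I4→R2
[15] issue I5 (A1)
[16] I5 read-ops · issue I6 (A0)
[17] I6 read-ops
[18] I5 finished on A1 · I6 finished on A0
[19] I5→R2 · I6→R1

cycle = 19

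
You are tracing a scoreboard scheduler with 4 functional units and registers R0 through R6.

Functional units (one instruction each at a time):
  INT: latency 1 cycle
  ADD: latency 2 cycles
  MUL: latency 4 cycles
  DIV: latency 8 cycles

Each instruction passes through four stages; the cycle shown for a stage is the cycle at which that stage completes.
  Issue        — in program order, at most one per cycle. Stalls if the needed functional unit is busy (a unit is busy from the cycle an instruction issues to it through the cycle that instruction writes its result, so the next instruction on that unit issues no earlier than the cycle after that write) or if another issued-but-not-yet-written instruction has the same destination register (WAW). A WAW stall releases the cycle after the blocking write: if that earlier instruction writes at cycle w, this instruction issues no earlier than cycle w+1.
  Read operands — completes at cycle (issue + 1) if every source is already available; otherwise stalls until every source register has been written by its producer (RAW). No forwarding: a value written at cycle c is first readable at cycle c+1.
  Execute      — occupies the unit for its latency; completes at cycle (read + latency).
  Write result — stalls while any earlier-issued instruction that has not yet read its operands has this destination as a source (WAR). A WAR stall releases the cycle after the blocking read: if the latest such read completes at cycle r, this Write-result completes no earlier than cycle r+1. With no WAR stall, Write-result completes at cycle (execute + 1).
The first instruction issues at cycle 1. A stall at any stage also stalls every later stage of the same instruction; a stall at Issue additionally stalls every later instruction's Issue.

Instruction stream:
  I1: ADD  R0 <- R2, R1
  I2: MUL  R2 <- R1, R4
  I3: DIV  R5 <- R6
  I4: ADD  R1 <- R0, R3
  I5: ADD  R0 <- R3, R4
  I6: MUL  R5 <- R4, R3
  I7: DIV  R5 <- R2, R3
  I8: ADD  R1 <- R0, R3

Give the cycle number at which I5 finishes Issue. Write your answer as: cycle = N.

1) issue 1, read 2, done 4, write 5
2) issue 2, read 3, done 7, write 8
3) issue 3, read 4, done 12, write 13
4) issue 6, read 7, done 9, write 10  <struct: ADD busy until I1 writes@5>
5) issue 11, read 12, done 14, write 15  <struct: ADD busy until I4 writes@10>
6) issue 14, read 15, done 19, write 20  <WAW R5: wait I3 write@13>
7) issue 21, read 22, done 30, write 31  <WAW R5: wait I6 write@20>
8) issue 22, read 23, done 25, write 26

cycle = 11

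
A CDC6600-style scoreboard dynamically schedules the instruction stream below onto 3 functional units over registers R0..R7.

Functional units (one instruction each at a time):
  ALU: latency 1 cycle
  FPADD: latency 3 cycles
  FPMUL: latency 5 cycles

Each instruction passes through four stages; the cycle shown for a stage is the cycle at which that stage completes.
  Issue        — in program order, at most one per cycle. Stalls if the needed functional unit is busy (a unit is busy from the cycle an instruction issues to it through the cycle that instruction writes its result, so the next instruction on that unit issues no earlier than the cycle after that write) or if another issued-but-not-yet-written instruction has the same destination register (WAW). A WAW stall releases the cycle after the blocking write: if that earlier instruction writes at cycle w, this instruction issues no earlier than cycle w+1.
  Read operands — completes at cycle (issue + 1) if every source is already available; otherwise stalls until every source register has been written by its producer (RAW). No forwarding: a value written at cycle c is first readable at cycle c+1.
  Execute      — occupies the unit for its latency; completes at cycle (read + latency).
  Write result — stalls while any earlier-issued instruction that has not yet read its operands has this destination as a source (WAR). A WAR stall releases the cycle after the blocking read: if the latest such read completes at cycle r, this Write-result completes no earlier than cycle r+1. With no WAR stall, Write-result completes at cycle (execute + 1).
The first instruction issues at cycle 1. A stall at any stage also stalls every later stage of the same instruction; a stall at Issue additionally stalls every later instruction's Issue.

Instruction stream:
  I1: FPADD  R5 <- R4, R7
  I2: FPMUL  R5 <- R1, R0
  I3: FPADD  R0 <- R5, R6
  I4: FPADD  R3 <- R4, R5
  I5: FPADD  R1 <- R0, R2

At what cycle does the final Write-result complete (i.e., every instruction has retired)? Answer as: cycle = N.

cycle = 31

c1: I1→FPADD
c2: I1 RO
c5: I1 EX
c6: I1 WR R5
c7: I2→FPMUL
c8: I2 RO, I3→FPADD
c13: I2 EX
c14: I2 WR R5
c15: I3 RO
c18: I3 EX
c19: I3 WR R0
c20: I4→FPADD
c21: I4 RO
c24: I4 EX
c25: I4 WR R3
c26: I5→FPADD
c27: I5 RO
c30: I5 EX
c31: I5 WR R1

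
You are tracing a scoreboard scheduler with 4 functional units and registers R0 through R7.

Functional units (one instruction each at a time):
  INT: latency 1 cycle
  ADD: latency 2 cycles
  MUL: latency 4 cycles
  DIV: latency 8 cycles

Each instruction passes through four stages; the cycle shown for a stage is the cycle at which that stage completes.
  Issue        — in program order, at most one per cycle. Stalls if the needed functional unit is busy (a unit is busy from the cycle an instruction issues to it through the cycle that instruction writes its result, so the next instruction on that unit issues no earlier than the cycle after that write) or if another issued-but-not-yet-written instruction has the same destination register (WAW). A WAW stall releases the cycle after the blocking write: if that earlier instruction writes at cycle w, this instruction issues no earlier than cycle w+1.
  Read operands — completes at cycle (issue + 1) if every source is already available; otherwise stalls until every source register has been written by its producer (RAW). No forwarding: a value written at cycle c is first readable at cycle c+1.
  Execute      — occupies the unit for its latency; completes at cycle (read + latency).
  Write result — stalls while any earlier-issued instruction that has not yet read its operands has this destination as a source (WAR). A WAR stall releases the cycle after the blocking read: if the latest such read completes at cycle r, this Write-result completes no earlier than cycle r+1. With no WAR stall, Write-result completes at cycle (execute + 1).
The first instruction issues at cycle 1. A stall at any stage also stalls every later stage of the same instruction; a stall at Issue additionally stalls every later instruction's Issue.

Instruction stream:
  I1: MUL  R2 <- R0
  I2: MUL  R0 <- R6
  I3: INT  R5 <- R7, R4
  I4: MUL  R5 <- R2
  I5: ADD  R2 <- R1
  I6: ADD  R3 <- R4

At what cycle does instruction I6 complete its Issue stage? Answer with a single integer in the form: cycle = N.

cycle = 21

I1  is:1  ro:2  ex:6  wr:7
I2  is:8  ro:9  ex:13  wr:14  — struct: MUL busy until I1 writes@7
I3  is:9  ro:10  ex:11  wr:12
I4  is:15  ro:16  ex:20  wr:21  — struct: MUL busy until I2 writes@14
I5  is:16  ro:17  ex:19  wr:20
I6  is:21  ro:22  ex:24  wr:25  — struct: ADD busy until I5 writes@20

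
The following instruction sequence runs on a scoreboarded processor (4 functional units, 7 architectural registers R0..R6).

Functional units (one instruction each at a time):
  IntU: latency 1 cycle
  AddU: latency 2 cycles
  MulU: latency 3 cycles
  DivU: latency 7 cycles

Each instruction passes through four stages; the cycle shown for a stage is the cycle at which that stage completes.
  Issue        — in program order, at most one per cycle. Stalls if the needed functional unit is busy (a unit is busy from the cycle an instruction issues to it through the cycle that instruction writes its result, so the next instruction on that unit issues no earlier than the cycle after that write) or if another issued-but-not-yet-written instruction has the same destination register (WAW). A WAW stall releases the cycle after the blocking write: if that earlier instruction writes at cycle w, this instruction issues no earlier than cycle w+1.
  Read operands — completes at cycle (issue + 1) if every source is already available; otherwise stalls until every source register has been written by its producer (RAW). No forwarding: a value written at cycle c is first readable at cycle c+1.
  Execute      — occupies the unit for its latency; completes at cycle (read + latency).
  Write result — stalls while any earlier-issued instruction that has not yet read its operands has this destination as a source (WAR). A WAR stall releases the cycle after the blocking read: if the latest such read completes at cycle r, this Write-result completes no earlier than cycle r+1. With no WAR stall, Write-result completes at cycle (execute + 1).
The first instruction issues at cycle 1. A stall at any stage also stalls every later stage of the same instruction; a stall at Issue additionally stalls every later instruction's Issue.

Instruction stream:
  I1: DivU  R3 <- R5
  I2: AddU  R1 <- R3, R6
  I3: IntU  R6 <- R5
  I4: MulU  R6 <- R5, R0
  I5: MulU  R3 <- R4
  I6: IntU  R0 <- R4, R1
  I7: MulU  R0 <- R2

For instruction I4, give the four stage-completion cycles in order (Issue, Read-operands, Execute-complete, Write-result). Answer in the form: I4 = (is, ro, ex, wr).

I4 = (13, 14, 17, 18)

  I1 | 1 | 2 | 9 | 10
  I2 | 2 | 11 | 13 | 14   RAW R3: wait I1 write@10
  I3 | 3 | 4 | 5 | 12   WAR R6: wait I2 read@11
  I4 | 13 | 14 | 17 | 18   WAW R6: wait I3 write@12
  I5 | 19 | 20 | 23 | 24   struct: MulU busy until I4 writes@18
  I6 | 20 | 21 | 22 | 23
  I7 | 25 | 26 | 29 | 30   struct: MulU busy until I5 writes@24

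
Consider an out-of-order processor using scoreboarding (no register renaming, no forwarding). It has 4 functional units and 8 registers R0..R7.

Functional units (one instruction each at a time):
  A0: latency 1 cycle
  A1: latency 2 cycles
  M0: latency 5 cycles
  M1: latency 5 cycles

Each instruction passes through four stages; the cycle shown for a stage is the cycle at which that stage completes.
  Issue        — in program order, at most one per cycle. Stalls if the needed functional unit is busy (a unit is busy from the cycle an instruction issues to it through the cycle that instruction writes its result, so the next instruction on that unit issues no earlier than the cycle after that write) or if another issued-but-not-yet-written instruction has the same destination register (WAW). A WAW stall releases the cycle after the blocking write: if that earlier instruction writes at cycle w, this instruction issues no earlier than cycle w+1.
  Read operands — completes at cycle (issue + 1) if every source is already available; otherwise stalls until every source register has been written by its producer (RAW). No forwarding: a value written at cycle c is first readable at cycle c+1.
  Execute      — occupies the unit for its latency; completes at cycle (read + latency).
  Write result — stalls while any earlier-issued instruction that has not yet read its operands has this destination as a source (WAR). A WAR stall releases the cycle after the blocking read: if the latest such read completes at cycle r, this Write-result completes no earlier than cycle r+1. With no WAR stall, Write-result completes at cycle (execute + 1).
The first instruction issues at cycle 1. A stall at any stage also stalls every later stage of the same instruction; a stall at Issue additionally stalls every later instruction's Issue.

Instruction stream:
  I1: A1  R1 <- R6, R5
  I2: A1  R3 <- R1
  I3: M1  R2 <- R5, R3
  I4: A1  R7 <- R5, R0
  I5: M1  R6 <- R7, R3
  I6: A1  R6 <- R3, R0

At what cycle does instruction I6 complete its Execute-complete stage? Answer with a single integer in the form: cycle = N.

cycle = 29

I1 -> (1, 2, 4, 5)
I2 -> (6, 7, 9, 10)  // struct: A1 busy until I1 writes@5
I3 -> (7, 11, 16, 17)  // RAW R3: wait I2 write@10
I4 -> (11, 12, 14, 15)  // struct: A1 busy until I2 writes@10
I5 -> (18, 19, 24, 25)  // struct: M1 busy until I3 writes@17
I6 -> (26, 27, 29, 30)  // WAW R6: wait I5 write@25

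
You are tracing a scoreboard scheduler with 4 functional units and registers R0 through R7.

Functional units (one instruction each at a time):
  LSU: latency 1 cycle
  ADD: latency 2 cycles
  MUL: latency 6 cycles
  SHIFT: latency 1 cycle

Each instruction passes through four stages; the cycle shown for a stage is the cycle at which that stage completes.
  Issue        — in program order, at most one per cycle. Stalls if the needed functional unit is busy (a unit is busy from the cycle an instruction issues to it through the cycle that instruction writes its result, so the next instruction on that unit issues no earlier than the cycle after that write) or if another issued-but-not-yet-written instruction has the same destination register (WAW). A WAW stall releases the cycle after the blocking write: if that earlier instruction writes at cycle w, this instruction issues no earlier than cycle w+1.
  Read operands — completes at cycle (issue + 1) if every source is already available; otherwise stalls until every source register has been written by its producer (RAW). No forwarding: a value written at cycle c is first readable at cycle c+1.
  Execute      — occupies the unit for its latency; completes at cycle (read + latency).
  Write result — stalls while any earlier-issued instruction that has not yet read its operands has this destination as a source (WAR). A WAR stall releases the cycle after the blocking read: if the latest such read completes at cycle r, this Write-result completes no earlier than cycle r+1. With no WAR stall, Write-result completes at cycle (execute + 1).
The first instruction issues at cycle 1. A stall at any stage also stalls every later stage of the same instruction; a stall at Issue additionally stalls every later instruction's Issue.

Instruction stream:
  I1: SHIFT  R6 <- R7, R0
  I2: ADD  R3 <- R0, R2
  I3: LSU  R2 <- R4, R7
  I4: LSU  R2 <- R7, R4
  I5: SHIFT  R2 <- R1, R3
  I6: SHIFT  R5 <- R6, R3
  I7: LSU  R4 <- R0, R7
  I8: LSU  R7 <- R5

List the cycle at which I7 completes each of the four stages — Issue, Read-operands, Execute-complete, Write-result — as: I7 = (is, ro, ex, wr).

I7 = (16, 17, 18, 19)

I1 -> (1, 2, 3, 4)
I2 -> (2, 3, 5, 6)
I3 -> (3, 4, 5, 6)
I4 -> (7, 8, 9, 10)  // struct: LSU busy until I3 writes@6
I5 -> (11, 12, 13, 14)  // WAW R2: wait I4 write@10
I6 -> (15, 16, 17, 18)  // struct: SHIFT busy until I5 writes@14
I7 -> (16, 17, 18, 19)
I8 -> (20, 21, 22, 23)  // struct: LSU busy until I7 writes@19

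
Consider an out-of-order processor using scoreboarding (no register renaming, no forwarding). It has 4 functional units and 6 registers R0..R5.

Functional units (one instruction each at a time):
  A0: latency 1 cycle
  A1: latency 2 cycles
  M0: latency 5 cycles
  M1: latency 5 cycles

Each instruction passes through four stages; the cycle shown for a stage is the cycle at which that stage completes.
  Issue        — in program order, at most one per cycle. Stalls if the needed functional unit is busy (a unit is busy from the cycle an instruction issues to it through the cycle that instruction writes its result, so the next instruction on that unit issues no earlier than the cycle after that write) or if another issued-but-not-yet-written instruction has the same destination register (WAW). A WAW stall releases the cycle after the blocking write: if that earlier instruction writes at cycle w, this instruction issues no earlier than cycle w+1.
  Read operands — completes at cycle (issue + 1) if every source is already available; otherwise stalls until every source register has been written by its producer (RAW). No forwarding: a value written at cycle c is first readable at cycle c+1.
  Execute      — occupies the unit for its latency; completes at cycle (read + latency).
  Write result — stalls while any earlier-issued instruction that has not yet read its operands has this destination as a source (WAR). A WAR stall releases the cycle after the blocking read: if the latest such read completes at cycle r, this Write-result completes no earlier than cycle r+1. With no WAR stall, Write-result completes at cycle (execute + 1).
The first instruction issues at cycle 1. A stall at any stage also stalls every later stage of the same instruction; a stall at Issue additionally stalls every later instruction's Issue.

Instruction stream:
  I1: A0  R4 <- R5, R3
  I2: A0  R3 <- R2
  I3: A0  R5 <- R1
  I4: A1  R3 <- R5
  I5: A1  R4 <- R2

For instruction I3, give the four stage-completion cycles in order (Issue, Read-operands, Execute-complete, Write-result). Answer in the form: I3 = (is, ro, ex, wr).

I1  is:1  ro:2  ex:3  wr:4
I2  is:5  ro:6  ex:7  wr:8  — struct: A0 busy until I1 writes@4
I3  is:9  ro:10  ex:11  wr:12  — struct: A0 busy until I2 writes@8
I4  is:10  ro:13  ex:15  wr:16  — RAW R5: wait I3 write@12
I5  is:17  ro:18  ex:20  wr:21  — struct: A1 busy until I4 writes@16

I3 = (9, 10, 11, 12)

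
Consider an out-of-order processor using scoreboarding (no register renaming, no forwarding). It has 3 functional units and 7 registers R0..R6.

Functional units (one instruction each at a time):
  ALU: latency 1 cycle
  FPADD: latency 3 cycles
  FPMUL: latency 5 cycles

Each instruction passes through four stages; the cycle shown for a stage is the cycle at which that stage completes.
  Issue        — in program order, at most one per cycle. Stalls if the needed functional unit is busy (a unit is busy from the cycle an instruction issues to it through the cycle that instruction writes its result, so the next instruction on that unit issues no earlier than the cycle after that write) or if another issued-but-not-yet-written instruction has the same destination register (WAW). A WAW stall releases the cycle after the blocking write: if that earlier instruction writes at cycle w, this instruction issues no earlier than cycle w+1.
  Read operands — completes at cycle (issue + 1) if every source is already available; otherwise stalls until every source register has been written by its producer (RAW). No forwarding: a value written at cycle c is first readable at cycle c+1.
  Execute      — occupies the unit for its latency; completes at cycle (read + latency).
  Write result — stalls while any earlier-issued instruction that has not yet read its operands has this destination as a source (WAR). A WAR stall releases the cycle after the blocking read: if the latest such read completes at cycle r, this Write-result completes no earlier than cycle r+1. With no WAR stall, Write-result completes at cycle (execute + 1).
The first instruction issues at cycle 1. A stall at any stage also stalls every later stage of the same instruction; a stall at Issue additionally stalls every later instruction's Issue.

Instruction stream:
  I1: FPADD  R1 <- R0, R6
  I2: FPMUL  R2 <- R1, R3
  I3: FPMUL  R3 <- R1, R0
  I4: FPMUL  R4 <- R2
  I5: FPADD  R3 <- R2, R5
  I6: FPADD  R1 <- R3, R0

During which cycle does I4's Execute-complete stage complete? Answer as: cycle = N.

t=1  I1 dispatched to FPADD
t=2  I1 operands ready; I2 dispatched to FPMUL
t=5  I1 complete
t=6  R1←I1
t=7  I2 operands ready
t=12  I2 complete
t=13  R2←I2
t=14  I3 dispatched to FPMUL
t=15  I3 operands ready
t=20  I3 complete
t=21  R3←I3
t=22  I4 dispatched to FPMUL
t=23  I4 operands ready; I5 dispatched to FPADD
t=24  I5 operands ready
t=27  I5 complete
t=28  I4 complete; R3←I5
t=29  R4←I4; I6 dispatched to FPADD
t=30  I6 operands ready
t=33  I6 complete
t=34  R1←I6

cycle = 28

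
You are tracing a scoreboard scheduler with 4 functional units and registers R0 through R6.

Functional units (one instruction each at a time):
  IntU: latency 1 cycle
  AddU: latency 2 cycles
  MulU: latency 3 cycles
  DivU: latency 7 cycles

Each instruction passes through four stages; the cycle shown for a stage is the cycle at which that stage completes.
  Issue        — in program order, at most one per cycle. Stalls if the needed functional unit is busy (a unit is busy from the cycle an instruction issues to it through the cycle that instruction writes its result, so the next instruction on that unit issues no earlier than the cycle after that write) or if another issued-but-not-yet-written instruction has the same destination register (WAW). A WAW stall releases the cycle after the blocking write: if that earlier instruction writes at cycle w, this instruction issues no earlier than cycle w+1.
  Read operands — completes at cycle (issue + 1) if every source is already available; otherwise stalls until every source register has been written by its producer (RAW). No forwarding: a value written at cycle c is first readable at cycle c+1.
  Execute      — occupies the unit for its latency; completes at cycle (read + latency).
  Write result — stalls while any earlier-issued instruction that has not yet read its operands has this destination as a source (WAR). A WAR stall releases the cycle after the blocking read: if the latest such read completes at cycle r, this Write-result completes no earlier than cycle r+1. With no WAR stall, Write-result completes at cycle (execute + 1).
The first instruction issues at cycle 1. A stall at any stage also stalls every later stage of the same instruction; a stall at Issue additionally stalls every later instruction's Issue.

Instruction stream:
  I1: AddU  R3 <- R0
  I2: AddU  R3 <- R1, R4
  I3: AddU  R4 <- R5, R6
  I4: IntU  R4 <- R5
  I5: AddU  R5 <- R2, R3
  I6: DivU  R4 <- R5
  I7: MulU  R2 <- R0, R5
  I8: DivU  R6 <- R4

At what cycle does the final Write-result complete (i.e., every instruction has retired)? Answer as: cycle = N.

cycle 1: I1→AddU
cycle 2: I1 RO
cycle 4: I1 EX
cycle 5: I1 WR R3
cycle 6: I2→AddU
cycle 7: I2 RO
cycle 9: I2 EX
cycle 10: I2 WR R3
cycle 11: I3→AddU
cycle 12: I3 RO
cycle 14: I3 EX
cycle 15: I3 WR R4
cycle 16: I4→IntU
cycle 17: I4 RO, I5→AddU
cycle 18: I4 EX, I5 RO
cycle 19: I4 WR R4
cycle 20: I5 EX, I6→DivU
cycle 21: I5 WR R5, I7→MulU
cycle 22: I6 RO, I7 RO
cycle 25: I7 EX
cycle 26: I7 WR R2
cycle 29: I6 EX
cycle 30: I6 WR R4
cycle 31: I8→DivU
cycle 32: I8 RO
cycle 39: I8 EX
cycle 40: I8 WR R6

cycle = 40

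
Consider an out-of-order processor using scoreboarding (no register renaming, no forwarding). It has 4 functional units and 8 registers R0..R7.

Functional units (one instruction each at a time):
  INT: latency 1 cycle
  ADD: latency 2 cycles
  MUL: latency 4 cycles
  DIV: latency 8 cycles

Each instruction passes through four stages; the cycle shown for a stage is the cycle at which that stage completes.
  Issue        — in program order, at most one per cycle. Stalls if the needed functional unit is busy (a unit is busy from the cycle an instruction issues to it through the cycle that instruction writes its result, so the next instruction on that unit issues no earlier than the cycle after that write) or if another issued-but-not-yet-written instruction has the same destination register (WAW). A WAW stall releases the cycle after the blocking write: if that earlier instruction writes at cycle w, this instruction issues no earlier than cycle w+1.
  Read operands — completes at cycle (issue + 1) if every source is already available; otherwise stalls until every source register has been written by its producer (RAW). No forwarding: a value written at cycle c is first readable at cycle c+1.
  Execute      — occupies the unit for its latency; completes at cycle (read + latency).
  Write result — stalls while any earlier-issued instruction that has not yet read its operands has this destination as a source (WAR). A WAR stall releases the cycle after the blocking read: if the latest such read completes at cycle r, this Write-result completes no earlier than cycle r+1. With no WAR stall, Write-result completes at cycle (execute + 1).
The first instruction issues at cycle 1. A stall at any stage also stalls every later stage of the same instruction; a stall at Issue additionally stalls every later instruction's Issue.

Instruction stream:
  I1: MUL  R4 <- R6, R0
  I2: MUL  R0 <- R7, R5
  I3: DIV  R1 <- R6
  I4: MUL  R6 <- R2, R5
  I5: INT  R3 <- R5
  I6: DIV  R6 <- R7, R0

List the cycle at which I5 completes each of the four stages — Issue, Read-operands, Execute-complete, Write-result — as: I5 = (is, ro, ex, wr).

I5 = (16, 17, 18, 19)

c1: I1→MUL
c2: I1 RO
c6: I1 EX
c7: I1 WR R4
c8: I2→MUL
c9: I2 RO; I3→DIV
c10: I3 RO
c13: I2 EX
c14: I2 WR R0
c15: I4→MUL
c16: I4 RO; I5→INT
c17: I5 RO
c18: I3 EX; I5 EX
c19: I3 WR R1; I5 WR R3
c20: I4 EX
c21: I4 WR R6
c22: I6→DIV
c23: I6 RO
c31: I6 EX
c32: I6 WR R6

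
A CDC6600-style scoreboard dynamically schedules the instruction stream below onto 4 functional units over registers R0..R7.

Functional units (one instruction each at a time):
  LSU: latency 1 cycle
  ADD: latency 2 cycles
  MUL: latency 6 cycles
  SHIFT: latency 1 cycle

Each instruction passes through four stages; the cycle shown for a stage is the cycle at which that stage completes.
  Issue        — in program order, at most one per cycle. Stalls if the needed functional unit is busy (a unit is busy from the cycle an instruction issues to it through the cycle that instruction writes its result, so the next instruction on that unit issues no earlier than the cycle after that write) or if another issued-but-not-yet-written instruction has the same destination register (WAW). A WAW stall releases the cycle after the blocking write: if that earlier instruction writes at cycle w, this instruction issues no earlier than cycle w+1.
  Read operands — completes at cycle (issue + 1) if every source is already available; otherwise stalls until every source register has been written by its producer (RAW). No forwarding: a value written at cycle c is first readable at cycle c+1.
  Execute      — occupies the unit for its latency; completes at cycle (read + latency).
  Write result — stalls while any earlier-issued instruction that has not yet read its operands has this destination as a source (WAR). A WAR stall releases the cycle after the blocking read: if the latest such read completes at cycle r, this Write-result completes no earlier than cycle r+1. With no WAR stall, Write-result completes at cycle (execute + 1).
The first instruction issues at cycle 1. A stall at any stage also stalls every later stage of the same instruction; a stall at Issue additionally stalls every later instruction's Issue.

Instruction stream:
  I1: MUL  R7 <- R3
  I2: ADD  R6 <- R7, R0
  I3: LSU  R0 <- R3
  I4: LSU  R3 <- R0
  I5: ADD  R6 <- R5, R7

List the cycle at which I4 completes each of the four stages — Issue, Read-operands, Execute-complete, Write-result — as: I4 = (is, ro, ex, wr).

I4 = (12, 13, 14, 15)

[I1] 1/2/8/9
[I2] 2/10/12/13  (RAW R7: wait I1 write@9)
[I3] 3/4/5/11  (WAR R0: wait I2 read@10)
[I4] 12/13/14/15  (struct: LSU busy until I3 writes@11)
[I5] 14/15/17/18  (struct: ADD busy until I2 writes@13)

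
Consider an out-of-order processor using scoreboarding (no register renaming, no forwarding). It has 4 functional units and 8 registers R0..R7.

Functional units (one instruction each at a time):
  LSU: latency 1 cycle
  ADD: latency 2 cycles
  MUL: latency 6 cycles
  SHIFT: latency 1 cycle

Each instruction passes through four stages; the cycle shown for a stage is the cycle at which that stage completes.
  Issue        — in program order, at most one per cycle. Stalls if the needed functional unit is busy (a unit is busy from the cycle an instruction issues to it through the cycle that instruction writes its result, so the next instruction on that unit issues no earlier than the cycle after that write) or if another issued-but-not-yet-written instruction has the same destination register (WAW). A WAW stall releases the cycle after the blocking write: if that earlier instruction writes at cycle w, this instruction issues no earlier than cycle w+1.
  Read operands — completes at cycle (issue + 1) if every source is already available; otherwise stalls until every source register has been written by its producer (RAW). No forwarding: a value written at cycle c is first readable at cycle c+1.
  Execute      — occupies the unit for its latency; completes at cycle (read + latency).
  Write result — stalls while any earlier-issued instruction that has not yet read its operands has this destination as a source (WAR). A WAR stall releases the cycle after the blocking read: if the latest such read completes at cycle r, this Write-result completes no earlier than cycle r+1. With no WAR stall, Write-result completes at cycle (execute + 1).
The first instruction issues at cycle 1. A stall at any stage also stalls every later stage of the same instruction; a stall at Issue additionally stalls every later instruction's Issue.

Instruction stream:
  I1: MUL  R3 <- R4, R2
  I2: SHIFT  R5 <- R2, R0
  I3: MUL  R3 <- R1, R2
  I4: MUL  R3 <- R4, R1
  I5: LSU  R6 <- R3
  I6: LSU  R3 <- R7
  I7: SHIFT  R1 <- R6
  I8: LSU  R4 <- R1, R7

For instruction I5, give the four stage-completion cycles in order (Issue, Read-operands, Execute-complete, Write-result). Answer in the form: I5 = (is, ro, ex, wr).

I5 = (20, 28, 29, 30)

I1 -> (1, 2, 8, 9)
I2 -> (2, 3, 4, 5)
I3 -> (10, 11, 17, 18)  // struct: MUL busy until I1 writes@9
I4 -> (19, 20, 26, 27)  // struct: MUL busy until I3 writes@18
I5 -> (20, 28, 29, 30)  // RAW R3: wait I4 write@27
I6 -> (31, 32, 33, 34)  // struct: LSU busy until I5 writes@30
I7 -> (32, 33, 34, 35)
I8 -> (35, 36, 37, 38)  // struct: LSU busy until I6 writes@34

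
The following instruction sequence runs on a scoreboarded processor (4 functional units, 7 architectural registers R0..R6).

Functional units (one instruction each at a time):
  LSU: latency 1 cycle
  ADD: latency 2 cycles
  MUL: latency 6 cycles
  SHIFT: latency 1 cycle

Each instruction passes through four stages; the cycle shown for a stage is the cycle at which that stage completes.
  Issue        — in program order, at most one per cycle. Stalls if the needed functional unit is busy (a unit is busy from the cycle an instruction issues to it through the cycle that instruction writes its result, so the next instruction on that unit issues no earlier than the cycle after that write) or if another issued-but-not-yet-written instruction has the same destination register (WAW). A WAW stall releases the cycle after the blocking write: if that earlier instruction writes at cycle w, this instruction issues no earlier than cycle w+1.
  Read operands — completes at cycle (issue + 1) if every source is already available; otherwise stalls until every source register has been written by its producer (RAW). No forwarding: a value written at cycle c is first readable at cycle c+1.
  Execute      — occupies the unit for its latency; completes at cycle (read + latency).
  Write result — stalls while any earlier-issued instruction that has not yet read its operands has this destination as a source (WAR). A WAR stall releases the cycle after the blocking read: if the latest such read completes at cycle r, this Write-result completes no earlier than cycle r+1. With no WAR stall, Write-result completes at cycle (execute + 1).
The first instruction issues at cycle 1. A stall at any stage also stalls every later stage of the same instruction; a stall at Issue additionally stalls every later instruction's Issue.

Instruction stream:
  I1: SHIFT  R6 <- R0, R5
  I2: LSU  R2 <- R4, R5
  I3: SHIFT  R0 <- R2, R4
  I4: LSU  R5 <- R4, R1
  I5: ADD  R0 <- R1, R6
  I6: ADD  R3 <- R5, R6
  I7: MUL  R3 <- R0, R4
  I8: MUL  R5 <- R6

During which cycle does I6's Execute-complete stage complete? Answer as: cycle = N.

cycle = 17

cycle 1: issue I1 (SHIFT)
cycle 2: I1 read-ops · issue I2 (LSU)
cycle 3: I1 finished on SHIFT · I2 read-ops
cycle 4: I1→R6 · I2 finished on LSU
cycle 5: I2→R2 · issue I3 (SHIFT)
cycle 6: I3 read-ops · issue I4 (LSU)
cycle 7: I3 finished on SHIFT · I4 read-ops
cycle 8: I3→R0 · I4 finished on LSU
cycle 9: I4→R5 · issue I5 (ADD)
cycle 10: I5 read-ops
cycle 12: I5 finished on ADD
cycle 13: I5→R0
cycle 14: issue I6 (ADD)
cycle 15: I6 read-ops
cycle 17: I6 finished on ADD
cycle 18: I6→R3
cycle 19: issue I7 (MUL)
cycle 20: I7 read-ops
cycle 26: I7 finished on MUL
cycle 27: I7→R3
cycle 28: issue I8 (MUL)
cycle 29: I8 read-ops
cycle 35: I8 finished on MUL
cycle 36: I8→R5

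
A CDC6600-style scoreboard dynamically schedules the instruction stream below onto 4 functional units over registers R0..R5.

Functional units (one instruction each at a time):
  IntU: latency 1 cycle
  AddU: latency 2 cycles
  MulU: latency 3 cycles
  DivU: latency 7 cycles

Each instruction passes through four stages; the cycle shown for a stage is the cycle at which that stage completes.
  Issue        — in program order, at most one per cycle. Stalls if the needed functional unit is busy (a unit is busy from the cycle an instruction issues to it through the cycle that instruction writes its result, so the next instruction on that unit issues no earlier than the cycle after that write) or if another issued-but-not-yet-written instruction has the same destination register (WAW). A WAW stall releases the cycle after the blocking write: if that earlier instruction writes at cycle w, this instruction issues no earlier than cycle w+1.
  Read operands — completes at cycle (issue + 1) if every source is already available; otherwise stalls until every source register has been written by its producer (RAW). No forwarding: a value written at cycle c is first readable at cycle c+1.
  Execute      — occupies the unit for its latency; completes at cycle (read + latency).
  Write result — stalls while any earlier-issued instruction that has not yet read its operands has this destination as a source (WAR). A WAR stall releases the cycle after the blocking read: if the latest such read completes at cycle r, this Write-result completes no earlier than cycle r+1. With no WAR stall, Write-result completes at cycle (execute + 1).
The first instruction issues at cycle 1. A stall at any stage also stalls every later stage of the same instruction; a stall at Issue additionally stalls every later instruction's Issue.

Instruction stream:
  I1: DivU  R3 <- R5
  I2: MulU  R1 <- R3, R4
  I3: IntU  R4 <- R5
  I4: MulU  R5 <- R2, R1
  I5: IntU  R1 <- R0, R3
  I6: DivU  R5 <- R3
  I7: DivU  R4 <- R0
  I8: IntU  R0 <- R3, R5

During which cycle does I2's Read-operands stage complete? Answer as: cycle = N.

I1: IS=1 RO=2 EX=9 WR=10
I2: IS=2 RO=11 EX=14 WR=15  [RAW R3: wait I1 write@10]
I3: IS=3 RO=4 EX=5 WR=12  [WAR R4: wait I2 read@11]
I4: IS=16 RO=17 EX=20 WR=21  [struct: MulU busy until I2 writes@15]
I5: IS=17 RO=18 EX=19 WR=20
I6: IS=22 RO=23 EX=30 WR=31  [WAW R5: wait I4 write@21]
I7: IS=32 RO=33 EX=40 WR=41  [struct: DivU busy until I6 writes@31]
I8: IS=33 RO=34 EX=35 WR=36

cycle = 11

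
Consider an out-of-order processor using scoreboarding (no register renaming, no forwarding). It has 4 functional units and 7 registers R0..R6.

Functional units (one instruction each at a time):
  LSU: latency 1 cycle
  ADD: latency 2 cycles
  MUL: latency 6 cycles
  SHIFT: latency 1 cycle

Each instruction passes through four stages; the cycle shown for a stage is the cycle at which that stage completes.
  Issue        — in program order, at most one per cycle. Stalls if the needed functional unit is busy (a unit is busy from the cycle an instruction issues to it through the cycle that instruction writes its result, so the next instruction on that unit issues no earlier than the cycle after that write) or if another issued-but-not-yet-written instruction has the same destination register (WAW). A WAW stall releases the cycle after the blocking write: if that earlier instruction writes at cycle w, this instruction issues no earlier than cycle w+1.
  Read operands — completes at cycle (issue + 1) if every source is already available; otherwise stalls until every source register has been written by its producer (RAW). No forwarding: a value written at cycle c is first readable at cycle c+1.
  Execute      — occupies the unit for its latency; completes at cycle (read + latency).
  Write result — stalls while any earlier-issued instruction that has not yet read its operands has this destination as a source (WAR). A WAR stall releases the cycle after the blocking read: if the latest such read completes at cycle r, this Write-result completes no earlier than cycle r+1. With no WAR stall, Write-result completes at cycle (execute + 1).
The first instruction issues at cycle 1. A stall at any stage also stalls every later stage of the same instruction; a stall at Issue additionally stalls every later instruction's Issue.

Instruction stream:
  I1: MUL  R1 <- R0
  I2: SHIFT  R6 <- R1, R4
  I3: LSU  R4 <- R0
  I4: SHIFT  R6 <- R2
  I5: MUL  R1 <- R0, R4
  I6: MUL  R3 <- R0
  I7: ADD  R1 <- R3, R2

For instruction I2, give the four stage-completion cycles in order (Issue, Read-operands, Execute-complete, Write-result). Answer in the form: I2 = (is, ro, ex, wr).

t=1  I1 issues→MUL
t=2  I1 reads | I2 issues→SHIFT
t=3  I3 issues→LSU
t=4  I3 reads
t=5  I3 exec-done
t=8  I1 exec-done
t=9  I1 writes R1
t=10  I2 reads
t=11  I2 exec-done | I3 writes R4
t=12  I2 writes R6
t=13  I4 issues→SHIFT
t=14  I4 reads | I5 issues→MUL
t=15  I4 exec-done | I5 reads
t=16  I4 writes R6
t=21  I5 exec-done
t=22  I5 writes R1
t=23  I6 issues→MUL
t=24  I6 reads | I7 issues→ADD
t=30  I6 exec-done
t=31  I6 writes R3
t=32  I7 reads
t=34  I7 exec-done
t=35  I7 writes R1

I2 = (2, 10, 11, 12)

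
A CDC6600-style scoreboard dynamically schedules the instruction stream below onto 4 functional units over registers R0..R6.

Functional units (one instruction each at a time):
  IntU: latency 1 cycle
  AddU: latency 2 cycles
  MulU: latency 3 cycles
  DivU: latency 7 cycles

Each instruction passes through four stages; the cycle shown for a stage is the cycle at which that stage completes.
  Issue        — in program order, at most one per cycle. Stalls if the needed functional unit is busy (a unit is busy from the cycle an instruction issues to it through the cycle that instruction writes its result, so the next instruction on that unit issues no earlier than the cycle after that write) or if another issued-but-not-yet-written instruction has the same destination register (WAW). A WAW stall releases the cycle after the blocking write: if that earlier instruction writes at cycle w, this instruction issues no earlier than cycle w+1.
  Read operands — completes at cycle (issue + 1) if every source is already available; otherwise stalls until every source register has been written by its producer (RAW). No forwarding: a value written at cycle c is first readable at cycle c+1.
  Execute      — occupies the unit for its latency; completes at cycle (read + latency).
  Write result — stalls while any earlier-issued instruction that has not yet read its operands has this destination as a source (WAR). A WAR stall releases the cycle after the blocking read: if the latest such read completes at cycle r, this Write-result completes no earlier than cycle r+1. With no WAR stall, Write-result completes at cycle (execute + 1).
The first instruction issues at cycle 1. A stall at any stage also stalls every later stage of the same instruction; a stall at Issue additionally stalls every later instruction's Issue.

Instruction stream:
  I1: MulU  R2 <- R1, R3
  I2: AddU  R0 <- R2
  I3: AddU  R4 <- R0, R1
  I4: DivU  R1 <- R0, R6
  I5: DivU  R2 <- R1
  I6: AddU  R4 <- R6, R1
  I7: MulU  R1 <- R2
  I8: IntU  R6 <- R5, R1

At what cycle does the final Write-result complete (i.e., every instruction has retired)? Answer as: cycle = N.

cycle = 39

I1  is:1  ro:2  ex:5  wr:6
I2  is:2  ro:7  ex:9  wr:10  — RAW R2: wait I1 write@6
I3  is:11  ro:12  ex:14  wr:15  — struct: AddU busy until I2 writes@10
I4  is:12  ro:13  ex:20  wr:21
I5  is:22  ro:23  ex:30  wr:31  — struct: DivU busy until I4 writes@21
I6  is:23  ro:24  ex:26  wr:27
I7  is:24  ro:32  ex:35  wr:36  — RAW R2: wait I5 write@31
I8  is:25  ro:37  ex:38  wr:39  — RAW R1: wait I7 write@36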